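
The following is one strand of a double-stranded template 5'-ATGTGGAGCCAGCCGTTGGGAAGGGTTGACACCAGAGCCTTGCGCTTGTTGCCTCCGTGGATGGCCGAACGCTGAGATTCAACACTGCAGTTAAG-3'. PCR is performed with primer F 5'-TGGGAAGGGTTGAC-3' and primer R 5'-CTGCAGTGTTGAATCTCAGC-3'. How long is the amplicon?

Scanning the template, TGGGAAGGGTTGAC occurs at positions 17–30; this primer anneals to the bottom strand there with its 3' end pointing downstream.
Reverse complement of the reverse primer: GCTGAGATTCAACACTGCAG. This occurs on the top strand at positions 71–90.
Product length = (reverse-primer end) − (forward-primer start) + 1 = 90 − 17 + 1 = 74 bp.

74 bp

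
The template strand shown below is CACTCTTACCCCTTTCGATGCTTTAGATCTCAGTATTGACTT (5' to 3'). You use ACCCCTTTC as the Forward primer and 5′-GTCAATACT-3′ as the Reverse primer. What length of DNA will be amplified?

33 bp

Forward primer ACCCCTTTC is found on the top strand at positions 8–16.
Reverse complement of the reverse primer: AGTATTGAC. This occurs on the top strand at positions 32–40.
Product length = (reverse-primer end) − (forward-primer start) + 1 = 40 − 8 + 1 = 33 bp.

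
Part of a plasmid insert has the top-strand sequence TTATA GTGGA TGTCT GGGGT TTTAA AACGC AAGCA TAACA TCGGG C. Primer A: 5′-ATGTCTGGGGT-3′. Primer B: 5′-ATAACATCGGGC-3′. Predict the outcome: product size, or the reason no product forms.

No product — both primers anneal to the same strand and extend in the same direction.

Primer A (ATGTCTGGGGT) matches the top strand at positions 10–20 (3' end points downstream).
Primer B (ATAACATCGGGC) also matches the top strand directly, at positions 35–46 — its reverse complement GCCCGATGTTAT is not present.
Both primers anneal to the bottom strand with 3' ends pointing the same way, so neither can prime synthesis back toward the other.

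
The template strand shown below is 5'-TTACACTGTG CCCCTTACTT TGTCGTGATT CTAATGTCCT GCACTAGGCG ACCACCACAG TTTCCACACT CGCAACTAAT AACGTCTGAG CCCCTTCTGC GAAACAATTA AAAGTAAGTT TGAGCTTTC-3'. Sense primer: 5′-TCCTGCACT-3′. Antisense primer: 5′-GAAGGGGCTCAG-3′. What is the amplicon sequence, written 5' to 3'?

The forward primer matches the template at positions 37–45.
Reverse complement of the reverse primer: CTGAGCCCCTTC. This occurs on the top strand at positions 86–97.
The product is the template from position 37 through 97 (61 bp).

5'-TCCTGCACTAGGCGACCACCACAGTTTCCACACTCGCAACTAATAACGTCTGAGCCCCTTC-3'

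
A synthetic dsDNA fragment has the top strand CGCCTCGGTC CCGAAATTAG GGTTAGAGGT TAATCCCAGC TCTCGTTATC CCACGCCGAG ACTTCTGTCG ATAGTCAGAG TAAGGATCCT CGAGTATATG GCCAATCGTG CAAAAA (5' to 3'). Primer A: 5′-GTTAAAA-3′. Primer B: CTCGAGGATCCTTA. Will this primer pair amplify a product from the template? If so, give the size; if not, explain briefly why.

No product — primer A has no binding site in the template.

Primer A (GTTAAAA) does not match the top strand, and its reverse complement TTTTAAC does not match either.
With no annealing site for primer A, no amplification occurs.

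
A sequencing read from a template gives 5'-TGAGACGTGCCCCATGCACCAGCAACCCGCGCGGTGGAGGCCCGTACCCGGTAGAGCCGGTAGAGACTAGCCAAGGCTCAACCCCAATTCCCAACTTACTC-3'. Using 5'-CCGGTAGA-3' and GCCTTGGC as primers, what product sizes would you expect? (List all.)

The forward primer CCGGTAGA matches the top strand at positions 48–55, 57–64.
The reverse primer's reverse complement is GCCAAGGC, matching at positions 70–77.
Each forward site pairs with the reverse site to give a product ending at position 77: sizes 30, 21 bp.

30 bp, 21 bp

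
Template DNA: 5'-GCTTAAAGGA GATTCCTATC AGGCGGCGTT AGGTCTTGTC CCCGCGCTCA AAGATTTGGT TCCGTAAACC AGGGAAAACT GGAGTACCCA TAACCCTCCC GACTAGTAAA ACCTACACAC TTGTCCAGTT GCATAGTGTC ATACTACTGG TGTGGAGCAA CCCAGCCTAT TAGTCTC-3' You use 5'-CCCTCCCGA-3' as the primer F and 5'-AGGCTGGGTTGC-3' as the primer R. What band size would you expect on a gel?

75 bp

Forward primer CCCTCCCGA is found on the top strand at positions 94–102.
The reverse primer's reverse complement is GCAACCCAGCCT, which matches the template at positions 157–168.
Product length = (reverse-primer end) − (forward-primer start) + 1 = 168 − 94 + 1 = 75 bp.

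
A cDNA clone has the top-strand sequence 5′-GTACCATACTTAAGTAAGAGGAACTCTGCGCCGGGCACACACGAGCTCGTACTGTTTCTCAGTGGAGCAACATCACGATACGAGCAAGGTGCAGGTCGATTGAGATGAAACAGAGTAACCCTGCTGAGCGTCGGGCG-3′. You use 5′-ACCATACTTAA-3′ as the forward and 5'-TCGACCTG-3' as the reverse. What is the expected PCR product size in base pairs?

97 bp

Scanning the template, ACCATACTTAA occurs at positions 3–13; this primer anneals to the bottom strand there with its 3' end pointing downstream.
Taking the reverse complement of TCGACCTG gives CAGGTCGA, found at positions 92–99 on the template; the primer anneals here to the top strand with its 3' end pointing upstream.
Product length = (reverse-primer end) − (forward-primer start) + 1 = 99 − 3 + 1 = 97 bp.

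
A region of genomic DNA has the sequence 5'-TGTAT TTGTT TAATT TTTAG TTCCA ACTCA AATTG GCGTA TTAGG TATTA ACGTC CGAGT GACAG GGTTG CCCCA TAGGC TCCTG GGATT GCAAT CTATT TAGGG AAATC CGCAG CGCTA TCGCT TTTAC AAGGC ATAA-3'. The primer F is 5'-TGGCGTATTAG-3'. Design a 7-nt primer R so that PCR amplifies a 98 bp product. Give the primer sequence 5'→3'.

The forward primer binds at positions 34–44, so a 98 bp product ends at position 34 + 98 − 1 = 131.
The reverse primer anneals to the top strand over positions 125–131, i.e. to TTTTACA.
Its sequence written 5'→3' is the reverse complement: TGTAAAA.

5'-TGTAAAA-3'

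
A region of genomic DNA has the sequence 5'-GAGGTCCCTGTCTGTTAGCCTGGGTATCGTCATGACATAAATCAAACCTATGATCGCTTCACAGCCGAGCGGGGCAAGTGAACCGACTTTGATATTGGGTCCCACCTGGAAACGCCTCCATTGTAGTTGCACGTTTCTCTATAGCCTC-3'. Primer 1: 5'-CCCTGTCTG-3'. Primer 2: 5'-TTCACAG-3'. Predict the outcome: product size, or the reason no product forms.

Primer 1 (CCCTGTCTG) matches the top strand at positions 6–14 (3' end points downstream).
Primer 2 (TTCACAG) also matches the top strand directly, at positions 58–64 — its reverse complement CTGTGAA is not present.
Both primers anneal to the bottom strand with 3' ends pointing the same way, so neither can prime synthesis back toward the other.

No product — both primers anneal to the same strand and extend in the same direction.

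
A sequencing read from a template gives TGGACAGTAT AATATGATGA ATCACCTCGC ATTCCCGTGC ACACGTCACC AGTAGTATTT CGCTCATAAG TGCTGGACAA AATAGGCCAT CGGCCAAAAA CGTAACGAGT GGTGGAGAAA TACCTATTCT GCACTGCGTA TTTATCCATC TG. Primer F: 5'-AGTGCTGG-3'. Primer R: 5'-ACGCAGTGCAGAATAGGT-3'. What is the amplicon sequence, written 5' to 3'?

5'-AGTGCTGGACAAAATAGGCCATCGGCCAAAAACGTAACGAGTGGTGGAGAAATACCTATTCTGCACTGCGT-3'

Scanning the template, AGTGCTGG occurs at positions 69–76; this primer anneals to the bottom strand there with its 3' end pointing downstream.
The reverse primer's reverse complement is ACCTATTCTGCACTGCGT, which matches the template at positions 122–139.
The product is the template from position 69 through 139 (71 bp).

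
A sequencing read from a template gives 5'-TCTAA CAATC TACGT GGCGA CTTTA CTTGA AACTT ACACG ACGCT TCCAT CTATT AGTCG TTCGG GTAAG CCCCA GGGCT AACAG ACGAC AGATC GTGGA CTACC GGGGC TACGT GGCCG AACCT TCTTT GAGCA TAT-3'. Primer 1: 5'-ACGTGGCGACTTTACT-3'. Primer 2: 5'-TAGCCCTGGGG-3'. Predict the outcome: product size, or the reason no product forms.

Yes — a 70 bp product.

Primer 1 (ACGTGGCGACTTTACT) matches the top strand at positions 12–27; it acts as a forward primer.
Primer 2's reverse complement is CCCCAGGGCTA, matching the top strand at positions 71–81; it acts as a reverse primer.
The 3' ends face each other across positions 12–81, giving a 70 bp product.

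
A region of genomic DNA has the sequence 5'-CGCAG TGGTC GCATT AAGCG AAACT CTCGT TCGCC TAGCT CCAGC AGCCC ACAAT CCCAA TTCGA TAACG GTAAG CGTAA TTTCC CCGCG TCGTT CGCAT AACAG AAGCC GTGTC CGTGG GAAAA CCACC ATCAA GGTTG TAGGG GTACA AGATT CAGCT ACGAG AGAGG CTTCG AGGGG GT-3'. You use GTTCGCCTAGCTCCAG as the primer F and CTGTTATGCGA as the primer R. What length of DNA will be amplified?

The forward primer matches the template at positions 29–44.
Reverse complement of the reverse primer: TCGCATAACAG. This occurs on the top strand at positions 95–105.
The product runs from position 29 to position 105, so its length is 105 − 29 + 1 = 77 bp.

77 bp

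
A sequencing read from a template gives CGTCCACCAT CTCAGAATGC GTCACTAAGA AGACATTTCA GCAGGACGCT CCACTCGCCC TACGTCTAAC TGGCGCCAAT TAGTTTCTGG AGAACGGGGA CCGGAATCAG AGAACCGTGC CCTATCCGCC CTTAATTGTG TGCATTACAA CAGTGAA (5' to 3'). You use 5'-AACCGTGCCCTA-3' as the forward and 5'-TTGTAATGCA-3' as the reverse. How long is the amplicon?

38 bp

Scanning the template, AACCGTGCCCTA occurs at positions 113–124; this primer anneals to the bottom strand there with its 3' end pointing downstream.
The reverse primer's reverse complement is TGCATTACAA, which matches the template at positions 141–150.
Product length = (reverse-primer end) − (forward-primer start) + 1 = 150 − 113 + 1 = 38 bp.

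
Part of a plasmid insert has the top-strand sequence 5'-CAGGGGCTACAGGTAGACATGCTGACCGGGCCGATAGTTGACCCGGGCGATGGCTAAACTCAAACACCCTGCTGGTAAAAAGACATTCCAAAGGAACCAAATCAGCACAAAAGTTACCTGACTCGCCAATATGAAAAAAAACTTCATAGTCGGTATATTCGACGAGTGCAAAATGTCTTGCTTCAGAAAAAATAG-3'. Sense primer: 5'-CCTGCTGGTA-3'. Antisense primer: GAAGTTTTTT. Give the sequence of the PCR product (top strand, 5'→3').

The forward primer matches the template at positions 68–77.
Reverse complement of the reverse primer: AAAAAACTTC. This occurs on the top strand at positions 136–145.
The product is the template from position 68 through 145 (78 bp).

5'-CCTGCTGGTAAAAAGACATTCCAAAGGAACCAAATCAGCACAAAAGTTACCTGACTCGCCAATATGAAAAAAAACTTC-3'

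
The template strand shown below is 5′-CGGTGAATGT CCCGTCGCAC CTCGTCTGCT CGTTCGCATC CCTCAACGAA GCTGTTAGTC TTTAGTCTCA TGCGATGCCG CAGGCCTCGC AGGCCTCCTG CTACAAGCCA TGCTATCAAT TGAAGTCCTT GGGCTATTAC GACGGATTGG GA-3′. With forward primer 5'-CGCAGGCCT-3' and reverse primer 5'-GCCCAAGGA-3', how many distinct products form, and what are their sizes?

The forward primer CGCAGGCCT matches the top strand at positions 79–87, 88–96.
The reverse primer's reverse complement is TCCTTGGGC, matching at positions 126–134.
Each forward site pairs with the reverse site to give a product ending at position 134: sizes 56, 47 bp.

Two products: 56 bp, 47 bp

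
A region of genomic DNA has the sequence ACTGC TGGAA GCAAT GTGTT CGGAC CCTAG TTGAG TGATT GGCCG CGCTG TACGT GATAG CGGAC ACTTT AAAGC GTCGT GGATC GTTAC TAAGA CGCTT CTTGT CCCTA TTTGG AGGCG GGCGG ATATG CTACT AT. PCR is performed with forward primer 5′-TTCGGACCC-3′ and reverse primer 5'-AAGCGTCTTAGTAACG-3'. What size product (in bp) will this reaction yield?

The forward primer matches the template at positions 19–27.
Taking the reverse complement of AAGCGTCTTAGTAACG gives CGTTACTAAGACGCTT, found at positions 85–100 on the template; the primer anneals here to the top strand with its 3' end pointing upstream.
Amplicon spans positions 19–100: 82 bp.

82 bp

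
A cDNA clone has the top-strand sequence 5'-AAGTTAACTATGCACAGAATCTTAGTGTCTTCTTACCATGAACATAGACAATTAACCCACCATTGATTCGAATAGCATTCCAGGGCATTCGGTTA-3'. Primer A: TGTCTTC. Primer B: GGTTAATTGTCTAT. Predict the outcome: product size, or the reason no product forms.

Yes — a 32 bp product.

Primer A (TGTCTTC) matches the top strand at positions 26–32; it acts as a forward primer.
Primer B's reverse complement is ATAGACAATTAACC, matching the top strand at positions 44–57; it acts as a reverse primer.
The 3' ends face each other across positions 26–57, giving a 32 bp product.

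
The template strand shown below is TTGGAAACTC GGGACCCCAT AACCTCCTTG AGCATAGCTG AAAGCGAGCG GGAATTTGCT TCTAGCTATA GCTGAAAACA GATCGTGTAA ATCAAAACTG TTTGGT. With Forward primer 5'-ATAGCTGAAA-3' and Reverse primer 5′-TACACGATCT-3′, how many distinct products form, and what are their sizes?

Two products: 56 bp, 22 bp

The forward primer ATAGCTGAAA matches the top strand at positions 34–43, 68–77.
The reverse primer's reverse complement is AGATCGTGTA, matching at positions 80–89.
Each forward site pairs with the reverse site to give a product ending at position 89: sizes 56, 22 bp.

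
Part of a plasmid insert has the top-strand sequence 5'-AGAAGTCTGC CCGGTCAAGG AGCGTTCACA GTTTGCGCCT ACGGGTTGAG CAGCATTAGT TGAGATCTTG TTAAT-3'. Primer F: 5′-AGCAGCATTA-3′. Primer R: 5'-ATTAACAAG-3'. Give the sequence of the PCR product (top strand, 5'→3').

5'-AGCAGCATTAGTTGAGATCTTGTTAAT-3'

Forward primer AGCAGCATTA is found on the top strand at positions 49–58.
Taking the reverse complement of ATTAACAAG gives CTTGTTAAT, found at positions 67–75 on the template; the primer anneals here to the top strand with its 3' end pointing upstream.
The product is the template from position 49 through 75 (27 bp).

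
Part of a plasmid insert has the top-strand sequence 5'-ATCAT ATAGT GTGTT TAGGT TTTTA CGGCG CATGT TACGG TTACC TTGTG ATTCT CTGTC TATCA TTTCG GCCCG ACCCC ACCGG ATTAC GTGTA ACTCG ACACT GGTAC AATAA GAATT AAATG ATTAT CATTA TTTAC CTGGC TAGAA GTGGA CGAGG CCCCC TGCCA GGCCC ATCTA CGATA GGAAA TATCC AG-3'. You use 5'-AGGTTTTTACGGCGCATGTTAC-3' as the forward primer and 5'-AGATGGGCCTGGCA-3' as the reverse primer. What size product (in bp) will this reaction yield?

163 bp

Scanning the template, AGGTTTTTACGGCGCATGTTAC occurs at positions 17–38; this primer anneals to the bottom strand there with its 3' end pointing downstream.
The reverse primer's reverse complement is TGCCAGGCCCATCT, which matches the template at positions 166–179.
Amplicon spans positions 17–179: 163 bp.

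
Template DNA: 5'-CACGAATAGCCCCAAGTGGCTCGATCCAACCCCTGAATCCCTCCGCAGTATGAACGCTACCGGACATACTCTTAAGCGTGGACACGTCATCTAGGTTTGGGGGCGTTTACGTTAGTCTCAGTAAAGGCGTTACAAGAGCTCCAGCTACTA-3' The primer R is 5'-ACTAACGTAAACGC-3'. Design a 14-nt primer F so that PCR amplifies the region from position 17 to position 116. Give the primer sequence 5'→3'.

The reverse primer's reverse complement GCGTTTACGTTAGT matches the template at positions 103–116; the product starts at position 17.
The forward primer is identical to the top strand over positions 17–30: TGGCTCGATCCAAC.

5'-TGGCTCGATCCAAC-3'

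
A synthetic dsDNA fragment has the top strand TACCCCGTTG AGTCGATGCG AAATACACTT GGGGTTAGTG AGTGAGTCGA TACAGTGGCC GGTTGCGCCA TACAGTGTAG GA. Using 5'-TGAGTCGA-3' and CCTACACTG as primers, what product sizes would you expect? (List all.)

The forward primer TGAGTCGA matches the top strand at positions 9–16, 43–50.
The reverse primer's reverse complement is CAGTGTAGG, matching at positions 73–81.
Each forward site pairs with the reverse site to give a product ending at position 81: sizes 73, 39 bp.

73 bp, 39 bp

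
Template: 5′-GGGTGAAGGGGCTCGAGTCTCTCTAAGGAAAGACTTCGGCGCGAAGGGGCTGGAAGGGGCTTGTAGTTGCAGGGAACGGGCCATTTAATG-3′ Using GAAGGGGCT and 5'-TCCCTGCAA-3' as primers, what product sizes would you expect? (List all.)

The forward primer GAAGGGGCT matches the top strand at positions 5–13, 43–51, 53–61.
The reverse primer's reverse complement is TTGCAGGGA, matching at positions 67–75.
Each forward site pairs with the reverse site to give a product ending at position 75: sizes 71, 33, 23 bp.

71 bp, 33 bp, 23 bp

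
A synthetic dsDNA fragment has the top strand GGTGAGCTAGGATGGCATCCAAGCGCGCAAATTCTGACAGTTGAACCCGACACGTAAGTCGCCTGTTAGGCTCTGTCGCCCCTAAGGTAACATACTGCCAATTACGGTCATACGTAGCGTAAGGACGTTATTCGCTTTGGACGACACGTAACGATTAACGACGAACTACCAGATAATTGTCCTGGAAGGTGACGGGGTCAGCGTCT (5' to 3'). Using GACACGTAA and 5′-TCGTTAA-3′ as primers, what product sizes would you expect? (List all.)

The forward primer GACACGTAA matches the top strand at positions 49–57, 143–151.
The reverse primer's reverse complement is TTAACGA, matching at positions 155–161.
Each forward site pairs with the reverse site to give a product ending at position 161: sizes 113, 19 bp.

113 bp, 19 bp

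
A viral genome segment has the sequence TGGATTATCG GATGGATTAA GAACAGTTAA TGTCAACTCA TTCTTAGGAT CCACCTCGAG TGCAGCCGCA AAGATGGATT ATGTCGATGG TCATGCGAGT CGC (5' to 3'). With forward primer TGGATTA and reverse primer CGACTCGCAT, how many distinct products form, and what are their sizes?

Three products: 102 bp, 90 bp, 28 bp

The forward primer TGGATTA matches the top strand at positions 1–7, 13–19, 75–81.
The reverse primer's reverse complement is ATGCGAGTCG, matching at positions 93–102.
Each forward site pairs with the reverse site to give a product ending at position 102: sizes 102, 90, 28 bp.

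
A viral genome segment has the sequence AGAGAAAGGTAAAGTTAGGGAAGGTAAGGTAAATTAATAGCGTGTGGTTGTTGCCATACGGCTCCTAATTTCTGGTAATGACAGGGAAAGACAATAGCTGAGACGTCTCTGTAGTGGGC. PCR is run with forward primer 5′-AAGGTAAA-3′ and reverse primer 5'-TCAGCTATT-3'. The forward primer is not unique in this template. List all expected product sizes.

The forward primer AAGGTAAA matches the top strand at positions 6–13, 26–33.
The reverse primer's reverse complement is AATAGCTGA, matching at positions 93–101.
Each forward site pairs with the reverse site to give a product ending at position 101: sizes 96, 76 bp.

96 bp, 76 bp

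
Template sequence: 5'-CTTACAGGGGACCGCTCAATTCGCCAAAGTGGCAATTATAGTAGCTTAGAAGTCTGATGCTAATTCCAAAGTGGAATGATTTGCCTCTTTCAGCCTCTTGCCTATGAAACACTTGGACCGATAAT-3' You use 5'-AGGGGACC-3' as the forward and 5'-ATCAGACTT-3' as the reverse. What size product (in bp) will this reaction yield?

53 bp

Scanning the template, AGGGGACC occurs at positions 6–13; this primer anneals to the bottom strand there with its 3' end pointing downstream.
Taking the reverse complement of ATCAGACTT gives AAGTCTGAT, found at positions 50–58 on the template; the primer anneals here to the top strand with its 3' end pointing upstream.
Amplicon spans positions 6–58: 53 bp.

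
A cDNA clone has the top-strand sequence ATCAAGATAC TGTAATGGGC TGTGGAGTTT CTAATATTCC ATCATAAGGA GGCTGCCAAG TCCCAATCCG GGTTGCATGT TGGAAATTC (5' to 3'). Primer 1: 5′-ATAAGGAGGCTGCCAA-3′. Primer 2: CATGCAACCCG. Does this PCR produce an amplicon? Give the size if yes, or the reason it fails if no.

Yes — a 36 bp product.

Primer 1 (ATAAGGAGGCTGCCAA) matches the top strand at positions 44–59; it acts as a forward primer.
Primer 2's reverse complement is CGGGTTGCATG, matching the top strand at positions 69–79; it acts as a reverse primer.
The 3' ends face each other across positions 44–79, giving a 36 bp product.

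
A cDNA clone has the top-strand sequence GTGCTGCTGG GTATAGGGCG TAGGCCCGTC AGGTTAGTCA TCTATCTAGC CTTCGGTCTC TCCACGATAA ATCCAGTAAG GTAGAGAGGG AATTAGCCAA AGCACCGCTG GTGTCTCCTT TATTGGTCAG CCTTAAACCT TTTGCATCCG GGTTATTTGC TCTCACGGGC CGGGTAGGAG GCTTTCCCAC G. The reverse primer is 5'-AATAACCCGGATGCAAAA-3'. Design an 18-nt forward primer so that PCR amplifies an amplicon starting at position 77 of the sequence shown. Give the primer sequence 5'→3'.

The reverse primer's reverse complement TTTTGCATCCGGGTTATT matches the template at positions 140–157; the product starts at position 77.
The forward primer is identical to the top strand over positions 77–94: TAAGGTAGAGAGGGAATT.

5'-TAAGGTAGAGAGGGAATT-3'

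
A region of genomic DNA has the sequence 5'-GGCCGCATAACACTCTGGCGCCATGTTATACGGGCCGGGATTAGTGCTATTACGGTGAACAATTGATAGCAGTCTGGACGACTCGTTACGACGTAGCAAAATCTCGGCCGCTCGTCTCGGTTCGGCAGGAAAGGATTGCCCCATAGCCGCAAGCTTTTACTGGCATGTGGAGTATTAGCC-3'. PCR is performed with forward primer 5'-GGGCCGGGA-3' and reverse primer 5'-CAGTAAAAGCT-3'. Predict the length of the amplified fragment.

131 bp

Forward primer GGGCCGGGA is found on the top strand at positions 32–40.
The reverse primer's reverse complement is AGCTTTTACTG, which matches the template at positions 152–162.
The product runs from position 32 to position 162, so its length is 162 − 32 + 1 = 131 bp.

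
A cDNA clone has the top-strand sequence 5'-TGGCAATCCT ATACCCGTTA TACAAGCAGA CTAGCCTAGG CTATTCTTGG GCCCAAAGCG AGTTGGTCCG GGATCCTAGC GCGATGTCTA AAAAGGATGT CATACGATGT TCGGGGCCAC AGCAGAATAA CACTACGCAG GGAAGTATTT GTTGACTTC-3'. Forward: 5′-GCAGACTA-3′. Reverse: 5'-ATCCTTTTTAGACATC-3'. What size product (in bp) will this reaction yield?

73 bp

Scanning the template, GCAGACTA occurs at positions 26–33; this primer anneals to the bottom strand there with its 3' end pointing downstream.
The reverse primer's reverse complement is GATGTCTAAAAAGGAT, which matches the template at positions 83–98.
The product runs from position 26 to position 98, so its length is 98 − 26 + 1 = 73 bp.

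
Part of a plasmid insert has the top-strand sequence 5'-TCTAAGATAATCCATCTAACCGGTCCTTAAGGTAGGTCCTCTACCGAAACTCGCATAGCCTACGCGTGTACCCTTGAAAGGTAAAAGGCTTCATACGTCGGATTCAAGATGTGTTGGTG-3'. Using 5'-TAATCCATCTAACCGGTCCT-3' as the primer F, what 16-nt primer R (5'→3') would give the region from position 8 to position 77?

The product's 3' end on the top strand is position 77.
The reverse primer anneals to the top strand over positions 62–77, i.e. to ACGCGTGTACCCTTGA.
Its sequence written 5'→3' is the reverse complement: TCAAGGGTACACGCGT.

5'-TCAAGGGTACACGCGT-3'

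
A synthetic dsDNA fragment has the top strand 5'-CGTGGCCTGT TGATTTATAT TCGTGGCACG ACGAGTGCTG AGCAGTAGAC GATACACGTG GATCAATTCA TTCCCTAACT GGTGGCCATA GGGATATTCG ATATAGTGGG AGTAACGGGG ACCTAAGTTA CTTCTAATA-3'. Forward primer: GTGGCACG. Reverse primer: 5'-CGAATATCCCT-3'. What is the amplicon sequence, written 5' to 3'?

5'-GTGGCACGACGAGTGCTGAGCAGTAGACGATACACGTGGATCAATTCATTCCCTAACTGGTGGCCATAGGGATATTCG-3'

Scanning the template, GTGGCACG occurs at positions 23–30; this primer anneals to the bottom strand there with its 3' end pointing downstream.
Reverse complement of the reverse primer: AGGGATATTCG. This occurs on the top strand at positions 90–100.
The product is the template from position 23 through 100 (78 bp).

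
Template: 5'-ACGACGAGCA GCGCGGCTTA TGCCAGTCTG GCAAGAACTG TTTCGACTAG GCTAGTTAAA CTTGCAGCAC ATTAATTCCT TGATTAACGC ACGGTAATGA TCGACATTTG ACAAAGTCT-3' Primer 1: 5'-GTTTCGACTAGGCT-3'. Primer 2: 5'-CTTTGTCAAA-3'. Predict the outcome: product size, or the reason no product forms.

Primer 1 (GTTTCGACTAGGCT) matches the top strand at positions 40–53; it acts as a forward primer.
Primer 2's reverse complement is TTTGACAAAG, matching the top strand at positions 107–116; it acts as a reverse primer.
The 3' ends face each other across positions 40–116, giving a 77 bp product.

Yes — a 77 bp product.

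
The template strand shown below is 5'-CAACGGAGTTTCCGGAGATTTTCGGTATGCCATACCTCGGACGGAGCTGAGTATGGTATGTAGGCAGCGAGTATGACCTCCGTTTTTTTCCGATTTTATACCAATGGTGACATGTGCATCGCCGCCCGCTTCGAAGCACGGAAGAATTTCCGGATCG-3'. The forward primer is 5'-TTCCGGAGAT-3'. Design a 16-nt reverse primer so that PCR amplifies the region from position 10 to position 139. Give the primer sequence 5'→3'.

5'-GTGCTTCGAAGCGGGC-3'

The product's 3' end on the top strand is position 139.
The reverse primer anneals to the top strand over positions 124–139, i.e. to GCCCGCTTCGAAGCAC.
Its sequence written 5'→3' is the reverse complement: GTGCTTCGAAGCGGGC.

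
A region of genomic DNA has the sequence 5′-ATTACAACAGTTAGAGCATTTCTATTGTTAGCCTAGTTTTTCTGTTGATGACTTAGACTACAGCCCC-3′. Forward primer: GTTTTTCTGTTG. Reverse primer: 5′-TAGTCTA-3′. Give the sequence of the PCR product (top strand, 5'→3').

Forward primer GTTTTTCTGTTG is found on the top strand at positions 36–47.
Taking the reverse complement of TAGTCTA gives TAGACTA, found at positions 54–60 on the template; the primer anneals here to the top strand with its 3' end pointing upstream.
The product is the template from position 36 through 60 (25 bp).

5'-GTTTTTCTGTTGATGACTTAGACTA-3'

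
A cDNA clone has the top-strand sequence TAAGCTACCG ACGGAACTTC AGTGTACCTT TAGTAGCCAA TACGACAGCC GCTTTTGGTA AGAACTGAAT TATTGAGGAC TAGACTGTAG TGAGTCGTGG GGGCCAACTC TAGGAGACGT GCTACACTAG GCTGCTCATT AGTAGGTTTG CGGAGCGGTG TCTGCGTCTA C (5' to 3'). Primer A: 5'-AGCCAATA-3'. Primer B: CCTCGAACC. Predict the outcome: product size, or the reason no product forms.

Primer B (CCTCGAACC) does not match the top strand, and its reverse complement GGTTCGAGG does not match either.
With no annealing site for primer B, no amplification occurs.

No product — primer B has no binding site in the template.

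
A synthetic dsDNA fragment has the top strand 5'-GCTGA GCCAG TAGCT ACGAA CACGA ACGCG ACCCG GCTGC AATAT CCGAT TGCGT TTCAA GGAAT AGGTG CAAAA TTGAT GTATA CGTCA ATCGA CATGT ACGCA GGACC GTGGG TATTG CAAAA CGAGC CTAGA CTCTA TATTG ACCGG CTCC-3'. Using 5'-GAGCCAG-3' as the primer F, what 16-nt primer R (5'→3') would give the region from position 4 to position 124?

The product's 3' end on the top strand is position 124.
The reverse primer anneals to the top strand over positions 109–124, i.e. to CCGTGGGTATTGCAAA.
Its sequence written 5'→3' is the reverse complement: TTTGCAATACCCACGG.

5'-TTTGCAATACCCACGG-3'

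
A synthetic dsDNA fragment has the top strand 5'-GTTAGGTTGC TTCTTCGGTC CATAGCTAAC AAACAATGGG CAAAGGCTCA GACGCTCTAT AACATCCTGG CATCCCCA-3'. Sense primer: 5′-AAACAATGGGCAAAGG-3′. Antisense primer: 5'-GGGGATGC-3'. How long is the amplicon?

The forward primer matches the template at positions 31–46.
The reverse primer's reverse complement is GCATCCCC, which matches the template at positions 70–77.
Product length = (reverse-primer end) − (forward-primer start) + 1 = 77 − 31 + 1 = 47 bp.

47 bp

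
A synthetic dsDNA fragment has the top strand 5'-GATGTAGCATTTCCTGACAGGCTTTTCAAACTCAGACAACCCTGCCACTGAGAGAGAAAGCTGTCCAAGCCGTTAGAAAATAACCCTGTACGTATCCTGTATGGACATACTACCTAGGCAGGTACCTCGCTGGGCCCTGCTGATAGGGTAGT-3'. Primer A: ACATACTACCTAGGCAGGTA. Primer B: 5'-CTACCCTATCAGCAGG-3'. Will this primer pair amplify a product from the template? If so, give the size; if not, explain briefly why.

Yes — a 47 bp product.

Primer A (ACATACTACCTAGGCAGGTA) matches the top strand at positions 105–124; it acts as a forward primer.
Primer B's reverse complement is CCTGCTGATAGGGTAG, matching the top strand at positions 136–151; it acts as a reverse primer.
The 3' ends face each other across positions 105–151, giving a 47 bp product.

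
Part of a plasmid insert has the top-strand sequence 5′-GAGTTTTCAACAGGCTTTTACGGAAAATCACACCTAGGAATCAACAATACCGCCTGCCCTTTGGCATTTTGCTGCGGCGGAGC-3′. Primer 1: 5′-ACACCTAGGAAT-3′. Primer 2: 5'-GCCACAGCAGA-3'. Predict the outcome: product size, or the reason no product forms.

Primer 2 (GCCACAGCAGA) does not match the top strand, and its reverse complement TCTGCTGTGGC does not match either.
With no annealing site for primer 2, no amplification occurs.

No product — primer 2 has no binding site in the template.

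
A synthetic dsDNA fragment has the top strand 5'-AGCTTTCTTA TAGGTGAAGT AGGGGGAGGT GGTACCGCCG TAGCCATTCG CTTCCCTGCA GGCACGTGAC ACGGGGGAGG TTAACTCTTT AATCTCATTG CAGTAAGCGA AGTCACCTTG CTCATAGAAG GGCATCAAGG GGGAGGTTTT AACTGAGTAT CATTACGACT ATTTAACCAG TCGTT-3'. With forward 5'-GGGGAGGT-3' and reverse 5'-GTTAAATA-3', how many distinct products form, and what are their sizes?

Three products: 155 bp, 104 bp, 38 bp

The forward primer GGGGAGGT matches the top strand at positions 23–30, 74–81, 140–147.
The reverse primer's reverse complement is TATTTAAC, matching at positions 170–177.
Each forward site pairs with the reverse site to give a product ending at position 177: sizes 155, 104, 38 bp.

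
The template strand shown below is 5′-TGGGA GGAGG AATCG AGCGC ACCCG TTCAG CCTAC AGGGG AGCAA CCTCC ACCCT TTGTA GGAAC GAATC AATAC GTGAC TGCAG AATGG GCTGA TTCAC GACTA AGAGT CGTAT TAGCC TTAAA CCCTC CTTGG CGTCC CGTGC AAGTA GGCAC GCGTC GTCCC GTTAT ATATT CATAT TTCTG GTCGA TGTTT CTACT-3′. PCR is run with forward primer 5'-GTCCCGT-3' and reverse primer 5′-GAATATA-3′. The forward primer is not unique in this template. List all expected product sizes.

The forward primer GTCCCGT matches the top strand at positions 137–143, 161–167.
The reverse primer's reverse complement is TATATTC, matching at positions 170–176.
Each forward site pairs with the reverse site to give a product ending at position 176: sizes 40, 16 bp.

40 bp, 16 bp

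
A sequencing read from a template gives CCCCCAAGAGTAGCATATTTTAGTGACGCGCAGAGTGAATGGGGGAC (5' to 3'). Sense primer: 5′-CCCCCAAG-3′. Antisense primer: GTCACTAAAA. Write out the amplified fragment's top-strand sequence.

5'-CCCCCAAGAGTAGCATATTTTAGTGAC-3'

Forward primer CCCCCAAG is found on the top strand at positions 1–8.
Taking the reverse complement of GTCACTAAAA gives TTTTAGTGAC, found at positions 18–27 on the template; the primer anneals here to the top strand with its 3' end pointing upstream.
The product is the template from position 1 through 27 (27 bp).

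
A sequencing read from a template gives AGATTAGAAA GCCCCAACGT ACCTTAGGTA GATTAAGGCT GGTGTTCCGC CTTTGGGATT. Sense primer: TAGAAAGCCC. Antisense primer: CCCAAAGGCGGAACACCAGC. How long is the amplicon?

The forward primer matches the template at positions 5–14.
Reverse complement of the reverse primer: GCTGGTGTTCCGCCTTTGGG. This occurs on the top strand at positions 38–57.
Product length = (reverse-primer end) − (forward-primer start) + 1 = 57 − 5 + 1 = 53 bp.

53 bp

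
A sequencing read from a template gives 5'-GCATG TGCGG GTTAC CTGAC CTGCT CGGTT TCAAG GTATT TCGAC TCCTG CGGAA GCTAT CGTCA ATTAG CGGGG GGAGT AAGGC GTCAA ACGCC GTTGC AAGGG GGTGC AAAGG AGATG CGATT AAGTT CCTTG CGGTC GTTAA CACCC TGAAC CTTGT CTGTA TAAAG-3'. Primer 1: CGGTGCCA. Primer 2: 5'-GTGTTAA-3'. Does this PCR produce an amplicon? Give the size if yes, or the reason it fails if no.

Primer 1 (CGGTGCCA) does not match the top strand, and its reverse complement TGGCACCG does not match either.
With no annealing site for primer 1, no amplification occurs.

No product — primer 1 has no binding site in the template.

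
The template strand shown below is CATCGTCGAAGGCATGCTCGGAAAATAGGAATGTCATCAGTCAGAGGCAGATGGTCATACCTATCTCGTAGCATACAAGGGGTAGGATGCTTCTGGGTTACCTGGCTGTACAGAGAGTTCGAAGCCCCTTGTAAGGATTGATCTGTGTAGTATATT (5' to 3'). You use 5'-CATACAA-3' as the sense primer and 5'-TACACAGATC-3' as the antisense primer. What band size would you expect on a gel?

78 bp

The forward primer matches the template at positions 72–78.
Reverse complement of the reverse primer: GATCTGTGTA. This occurs on the top strand at positions 140–149.
Product length = (reverse-primer end) − (forward-primer start) + 1 = 149 − 72 + 1 = 78 bp.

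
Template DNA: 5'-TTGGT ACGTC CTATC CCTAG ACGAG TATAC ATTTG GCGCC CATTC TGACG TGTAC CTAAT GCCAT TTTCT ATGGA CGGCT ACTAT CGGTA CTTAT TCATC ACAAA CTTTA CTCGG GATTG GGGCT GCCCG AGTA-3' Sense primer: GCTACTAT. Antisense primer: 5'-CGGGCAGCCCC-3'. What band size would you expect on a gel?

Scanning the template, GCTACTAT occurs at positions 78–85; this primer anneals to the bottom strand there with its 3' end pointing downstream.
Taking the reverse complement of CGGGCAGCCCC gives GGGGCTGCCCG, found at positions 120–130 on the template; the primer anneals here to the top strand with its 3' end pointing upstream.
Amplicon spans positions 78–130: 53 bp.

53 bp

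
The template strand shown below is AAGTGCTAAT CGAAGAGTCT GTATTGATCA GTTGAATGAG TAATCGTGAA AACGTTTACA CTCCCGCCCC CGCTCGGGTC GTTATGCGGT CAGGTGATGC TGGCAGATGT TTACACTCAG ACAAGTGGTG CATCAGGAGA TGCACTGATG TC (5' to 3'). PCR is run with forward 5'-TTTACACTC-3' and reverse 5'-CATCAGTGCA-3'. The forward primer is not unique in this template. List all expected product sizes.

The forward primer TTTACACTC matches the top strand at positions 55–63, 110–118.
The reverse primer's reverse complement is TGCACTGATG, matching at positions 141–150.
Each forward site pairs with the reverse site to give a product ending at position 150: sizes 96, 41 bp.

96 bp, 41 bp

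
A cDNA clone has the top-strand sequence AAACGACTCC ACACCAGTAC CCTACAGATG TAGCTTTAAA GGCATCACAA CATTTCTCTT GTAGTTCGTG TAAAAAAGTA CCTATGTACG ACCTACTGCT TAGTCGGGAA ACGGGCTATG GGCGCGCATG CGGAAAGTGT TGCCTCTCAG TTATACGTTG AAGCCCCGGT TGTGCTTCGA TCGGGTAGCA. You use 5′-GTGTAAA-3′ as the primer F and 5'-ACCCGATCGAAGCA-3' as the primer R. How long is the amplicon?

Forward primer GTGTAAA is found on the top strand at positions 68–74.
Reverse complement of the reverse primer: TGCTTCGATCGGGT. This occurs on the top strand at positions 173–186.
The product runs from position 68 to position 186, so its length is 186 − 68 + 1 = 119 bp.

119 bp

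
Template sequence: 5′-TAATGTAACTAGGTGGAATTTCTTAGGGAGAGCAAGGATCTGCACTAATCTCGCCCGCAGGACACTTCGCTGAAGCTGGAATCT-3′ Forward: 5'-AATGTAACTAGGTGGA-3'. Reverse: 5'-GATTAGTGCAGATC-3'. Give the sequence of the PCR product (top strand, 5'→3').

The forward primer matches the template at positions 2–17.
Reverse complement of the reverse primer: GATCTGCACTAATC. This occurs on the top strand at positions 37–50.
The product is the template from position 2 through 50 (49 bp).

5'-AATGTAACTAGGTGGAATTTCTTAGGGAGAGCAAGGATCTGCACTAATC-3'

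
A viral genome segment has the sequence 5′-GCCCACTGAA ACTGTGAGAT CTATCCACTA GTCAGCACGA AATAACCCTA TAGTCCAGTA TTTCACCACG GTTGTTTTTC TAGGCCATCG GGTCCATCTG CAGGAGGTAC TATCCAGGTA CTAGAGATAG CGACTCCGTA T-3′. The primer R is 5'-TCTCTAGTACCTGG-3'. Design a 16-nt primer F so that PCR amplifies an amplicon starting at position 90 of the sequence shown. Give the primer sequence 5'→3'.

The reverse primer's reverse complement CCAGGTACTAGAGA matches the template at positions 114–127; the product starts at position 90.
The forward primer is identical to the top strand over positions 90–105: GGGTCCATCTGCAGGA.

5'-GGGTCCATCTGCAGGA-3'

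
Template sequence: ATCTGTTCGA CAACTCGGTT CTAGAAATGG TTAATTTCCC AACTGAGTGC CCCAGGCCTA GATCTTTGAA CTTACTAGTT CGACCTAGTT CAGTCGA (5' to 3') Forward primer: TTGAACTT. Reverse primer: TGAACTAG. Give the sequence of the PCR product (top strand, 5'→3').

5'-TTGAACTTACTAGTTCGACCTAGTTCA-3'

Forward primer TTGAACTT is found on the top strand at positions 66–73.
Reverse complement of the reverse primer: CTAGTTCA. This occurs on the top strand at positions 85–92.
The product is the template from position 66 through 92 (27 bp).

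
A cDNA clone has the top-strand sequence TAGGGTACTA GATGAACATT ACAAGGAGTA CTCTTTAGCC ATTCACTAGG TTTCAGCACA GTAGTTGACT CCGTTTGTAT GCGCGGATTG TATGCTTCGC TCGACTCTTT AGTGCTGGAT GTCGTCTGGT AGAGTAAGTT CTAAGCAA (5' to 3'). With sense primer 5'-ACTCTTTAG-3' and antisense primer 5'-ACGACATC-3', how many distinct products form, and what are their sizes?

The forward primer ACTCTTTAG matches the top strand at positions 30–38, 104–112.
The reverse primer's reverse complement is GATGTCGT, matching at positions 118–125.
Each forward site pairs with the reverse site to give a product ending at position 125: sizes 96, 22 bp.

Two products: 96 bp, 22 bp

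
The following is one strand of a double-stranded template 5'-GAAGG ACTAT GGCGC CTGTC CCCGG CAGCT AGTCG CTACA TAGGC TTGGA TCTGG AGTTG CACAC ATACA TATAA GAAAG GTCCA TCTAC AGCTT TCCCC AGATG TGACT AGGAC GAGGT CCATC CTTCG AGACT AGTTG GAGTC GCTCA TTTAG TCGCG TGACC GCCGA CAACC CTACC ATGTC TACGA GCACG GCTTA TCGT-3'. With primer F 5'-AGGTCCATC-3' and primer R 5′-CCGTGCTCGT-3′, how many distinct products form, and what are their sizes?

The forward primer AGGTCCATC matches the top strand at positions 79–87, 117–125.
The reverse primer's reverse complement is ACGAGCACGG, matching at positions 187–196.
Each forward site pairs with the reverse site to give a product ending at position 196: sizes 118, 80 bp.

Two products: 118 bp, 80 bp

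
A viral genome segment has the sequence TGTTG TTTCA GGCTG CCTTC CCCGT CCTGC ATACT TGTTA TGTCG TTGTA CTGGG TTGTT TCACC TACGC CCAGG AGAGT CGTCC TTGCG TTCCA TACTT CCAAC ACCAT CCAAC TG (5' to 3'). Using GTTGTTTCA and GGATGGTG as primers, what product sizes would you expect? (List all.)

111 bp, 58 bp

The forward primer GTTGTTTCA matches the top strand at positions 2–10, 55–63.
The reverse primer's reverse complement is CACCATCC, matching at positions 105–112.
Each forward site pairs with the reverse site to give a product ending at position 112: sizes 111, 58 bp.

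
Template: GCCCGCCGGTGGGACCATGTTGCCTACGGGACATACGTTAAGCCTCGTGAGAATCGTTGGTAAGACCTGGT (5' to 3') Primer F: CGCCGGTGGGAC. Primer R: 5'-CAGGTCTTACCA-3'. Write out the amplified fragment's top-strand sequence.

The forward primer matches the template at positions 4–15.
Reverse complement of the reverse primer: TGGTAAGACCTG. This occurs on the top strand at positions 58–69.
The product is the template from position 4 through 69 (66 bp).

5'-CGCCGGTGGGACCATGTTGCCTACGGGACATACGTTAAGCCTCGTGAGAATCGTTGGTAAGACCTG-3'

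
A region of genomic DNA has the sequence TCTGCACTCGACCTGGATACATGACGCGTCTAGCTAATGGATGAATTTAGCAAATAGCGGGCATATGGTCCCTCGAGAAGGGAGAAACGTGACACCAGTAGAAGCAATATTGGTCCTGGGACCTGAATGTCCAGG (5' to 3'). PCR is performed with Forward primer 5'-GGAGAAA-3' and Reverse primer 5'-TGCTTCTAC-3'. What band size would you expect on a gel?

Forward primer GGAGAAA is found on the top strand at positions 81–87.
The reverse primer's reverse complement is GTAGAAGCA, which matches the template at positions 98–106.
Product length = (reverse-primer end) − (forward-primer start) + 1 = 106 − 81 + 1 = 26 bp.

26 bp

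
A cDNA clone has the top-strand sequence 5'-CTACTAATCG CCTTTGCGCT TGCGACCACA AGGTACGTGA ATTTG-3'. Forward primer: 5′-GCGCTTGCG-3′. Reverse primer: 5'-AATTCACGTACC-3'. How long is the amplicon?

Forward primer GCGCTTGCG is found on the top strand at positions 16–24.
The reverse primer's reverse complement is GGTACGTGAATT, which matches the template at positions 32–43.
Product length = (reverse-primer end) − (forward-primer start) + 1 = 43 − 16 + 1 = 28 bp.

28 bp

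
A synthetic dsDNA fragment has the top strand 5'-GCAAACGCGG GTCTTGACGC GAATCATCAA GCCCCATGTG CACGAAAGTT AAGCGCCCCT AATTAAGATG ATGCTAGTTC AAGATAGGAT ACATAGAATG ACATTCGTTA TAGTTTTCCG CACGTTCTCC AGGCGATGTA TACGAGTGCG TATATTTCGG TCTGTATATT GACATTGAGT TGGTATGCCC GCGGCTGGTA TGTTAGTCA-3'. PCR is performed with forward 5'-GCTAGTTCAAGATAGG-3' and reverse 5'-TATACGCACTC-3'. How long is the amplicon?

82 bp

The forward primer matches the template at positions 73–88.
The reverse primer's reverse complement is GAGTGCGTATA, which matches the template at positions 144–154.
Product length = (reverse-primer end) − (forward-primer start) + 1 = 154 − 73 + 1 = 82 bp.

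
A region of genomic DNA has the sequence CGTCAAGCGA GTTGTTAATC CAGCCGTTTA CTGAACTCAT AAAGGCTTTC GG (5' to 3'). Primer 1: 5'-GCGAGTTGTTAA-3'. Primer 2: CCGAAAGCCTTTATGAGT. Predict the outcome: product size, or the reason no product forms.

Primer 1 (GCGAGTTGTTAA) matches the top strand at positions 7–18; it acts as a forward primer.
Primer 2's reverse complement is ACTCATAAAGGCTTTCGG, matching the top strand at positions 35–52; it acts as a reverse primer.
The 3' ends face each other across positions 7–52, giving a 46 bp product.

Yes — a 46 bp product.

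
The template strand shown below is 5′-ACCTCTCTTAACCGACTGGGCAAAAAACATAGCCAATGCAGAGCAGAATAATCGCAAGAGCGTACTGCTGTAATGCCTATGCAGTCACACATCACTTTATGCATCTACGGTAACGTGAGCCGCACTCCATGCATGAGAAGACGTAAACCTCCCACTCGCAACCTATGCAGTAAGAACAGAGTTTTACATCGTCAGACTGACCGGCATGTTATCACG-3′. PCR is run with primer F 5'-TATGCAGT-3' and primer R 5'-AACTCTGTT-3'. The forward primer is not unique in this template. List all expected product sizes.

The forward primer TATGCAGT matches the top strand at positions 78–85, 164–171.
The reverse primer's reverse complement is AACAGAGTT, matching at positions 175–183.
Each forward site pairs with the reverse site to give a product ending at position 183: sizes 106, 20 bp.

106 bp, 20 bp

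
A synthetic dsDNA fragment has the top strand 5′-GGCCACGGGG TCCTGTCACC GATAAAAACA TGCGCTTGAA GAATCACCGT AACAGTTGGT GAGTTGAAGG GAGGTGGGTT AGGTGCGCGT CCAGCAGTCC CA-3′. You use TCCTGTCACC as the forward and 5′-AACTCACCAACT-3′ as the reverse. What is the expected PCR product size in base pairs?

55 bp

Forward primer TCCTGTCACC is found on the top strand at positions 11–20.
Taking the reverse complement of AACTCACCAACT gives AGTTGGTGAGTT, found at positions 54–65 on the template; the primer anneals here to the top strand with its 3' end pointing upstream.
Product length = (reverse-primer end) − (forward-primer start) + 1 = 65 − 11 + 1 = 55 bp.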